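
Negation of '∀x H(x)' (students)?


Original: ∀x H(x)
Rule: ¬∀→∃, ¬∃→∀, negate predicate.
Negation: ∃x ¬H(x)

∃x ¬H(x)


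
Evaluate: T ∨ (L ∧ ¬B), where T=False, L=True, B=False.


T = False, L = True, B = False
Expression: T ∨ (L ∧ ¬B)
Step 1: ¬B = NOT False = True
Step 2: L ∧ ¬B = True AND True = True
Step 3: T ∨ (True) = False OR True = True

True


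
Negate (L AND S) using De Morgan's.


De Morgan's law: ¬(P ∧ Q) ≡ ¬P ∨ ¬Q
¬(L ∧ S) = ¬L ∨ ¬S

¬L ∨ ¬S


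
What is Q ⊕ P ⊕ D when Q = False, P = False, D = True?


Q = False, P = False, D = True
Step 1: Q ⊕ P = False XOR False = False
Step 2: False ⊕ D = False XOR True = True
XOR is true when an odd number of operands are true.

True


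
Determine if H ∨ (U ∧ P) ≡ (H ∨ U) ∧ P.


Expression 1: H ∨ (U ∧ P)
Expression 2: (H ∨ U) ∧ P
Truth table (H U P | Expr1 Expr2):
  T T T |   T     T
  T T F |   T     F   ← differ
  T F T |   T     T
  T F F |   T     F   ← differ
  F T T |   T     T
  F T F |   F     F
  F F T |   F     F
  F F F |   F     F
Counterexample: H=T, U=T, P=F gives Expr1 = T but Expr2 = F, so the expressions are NOT logically equivalent.

No


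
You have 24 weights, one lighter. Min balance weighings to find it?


Each weighing has 3 outcomes (left heavy / balance / right heavy), so k weighings distinguish at most 3^k cases; splitting into three near-equal groups achieves this.
Need 3^k ≥ 24: 3^2 = 9 < 24 ≤ 3^3 = 27
k = ⌈log₃(24)⌉ = 3

3


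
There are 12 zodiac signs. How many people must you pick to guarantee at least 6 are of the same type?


Pigeonhole: to guarantee k in one of n categories, need (k-1)×n + 1.
k = 6, n = 12
Minimum = (6-1) × 12 + 1 = 5 × 12 + 1

61


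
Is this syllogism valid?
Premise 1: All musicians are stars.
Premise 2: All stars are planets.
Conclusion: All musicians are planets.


Premise 1: All musicians are stars.
Premise 2: All stars are planets.
Conclusion: All musicians are planets.
Barbara syllogism (AAA-1): All A are B, All B are C → All A are C.
Middle term (stars) distributed in premise 2.

Valid


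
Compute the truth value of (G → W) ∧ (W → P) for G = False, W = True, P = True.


G = False, W = True, P = True
Step 1: G → W is false only when G=True and W=False. Result: True
Step 2: W → P is false only when W=True and P=False. Result: True
Step 3: True ∧ True = True

True


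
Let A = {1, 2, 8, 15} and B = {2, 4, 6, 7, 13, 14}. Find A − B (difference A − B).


A = {1, 2, 8, 15}
B = {2, 4, 6, 7, 13, 14}
Operation: difference A − B
In A but not B: 1, 8, 15

{1, 8, 15}


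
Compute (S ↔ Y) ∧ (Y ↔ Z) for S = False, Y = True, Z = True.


S = False, Y = True, Z = True
Step 1: S ↔ Y is true when S and Y have the same value. Result: False
Step 2: Y ↔ Z is true when Y and Z have the same value. Result: True
Step 3: False ∧ True = False

False


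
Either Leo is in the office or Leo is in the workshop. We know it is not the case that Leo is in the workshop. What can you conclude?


Disjunctive syllogism: P ∨ Q, ¬P ⊢ Q
Disjunction: Leo is in the office ∨ Leo is in the workshop
We know it is not the case that Leo is in the workshop.
By disjunctive syllogism, the other disjunct must be true.

Leo is in the office


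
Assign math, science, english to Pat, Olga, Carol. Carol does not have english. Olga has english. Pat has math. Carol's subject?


From clues:
  Pat → math
  Olga → english
By elimination, Carol gets the remaining.

science


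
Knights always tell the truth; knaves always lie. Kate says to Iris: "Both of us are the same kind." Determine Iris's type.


Kate says: "Both of us are the same kind."
Case 1: Kate is a Knight (truth-teller)
  Statement is true → they ARE the same → Iris is also a Knight
Case 2: Kate is a Knave (liar)
  Statement is false → they are NOT the same → Iris is a Knight
In both cases, Iris is a Knight.

Knight


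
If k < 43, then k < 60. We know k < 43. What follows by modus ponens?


Modus ponens: P → Q, P ⊢ Q
P: k < 43
Q: k < 60
We have P → Q and P is true.
By modus ponens, Q must be true.

k < 60


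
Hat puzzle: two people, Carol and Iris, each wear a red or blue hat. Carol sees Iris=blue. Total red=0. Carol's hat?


Total red = 0, Iris = blue
Red accounted for: 0
Remaining for Carol: 0
Carol's hat is blue.

blue


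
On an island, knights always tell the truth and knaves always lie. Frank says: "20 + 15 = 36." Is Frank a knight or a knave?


Statement: "20 + 15 = 36."
Actual: 20 + 15 = 35
Claimed: 36
Statement is FALSE → Frank lies → Knave

Knave


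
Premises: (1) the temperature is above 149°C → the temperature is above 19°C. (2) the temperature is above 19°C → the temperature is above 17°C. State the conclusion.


Hypothetical syllogism: P → Q, Q → R ⊢ P → R
Premise 1: the temperature is above 149°C → the temperature is above 19°C
Premise 2: the temperature is above 19°C → the temperature is above 17°C
Chain the implications: the middle term (the temperature is above 19°C) links the two.
Conclusion: If the temperature is above 149°C, then the temperature is above 17°C.

If the temperature is above 149°C, then the temperature is above 17°C.


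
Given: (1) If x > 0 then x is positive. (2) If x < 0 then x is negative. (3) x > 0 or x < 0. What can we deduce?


Constructive dilemma: (P → Q) ∧ (R → S), P ∨ R ⊢ Q ∨ S
Premise 1: x > 0 → x is positive
Premise 2: x < 0 → x is negative
Premise 3: x > 0 ∨ x < 0
Case 1: Assuming x > 0, then by Premise 1, x is positive.
Case 2: Assuming x < 0, then by Premise 2, x is negative.
Since one of x > 0 or x < 0 must hold, we get x is positive or x is negative.

x is positive or x is negative.


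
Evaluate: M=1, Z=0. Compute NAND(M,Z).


M AND Z = 0
NOT(0) = 1

1


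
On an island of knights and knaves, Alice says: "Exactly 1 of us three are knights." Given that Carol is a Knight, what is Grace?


Alice claims exactly 1 knights among Alice, Carol, Grace.
Given: Carol is a Knight.

Case 1: Alice is a Knight (tells truth)
  Then exactly 1 of the three are knights.
  Counting Alice, Carol: 2 knight(s) so far. Need -1 more → impossible.
Case 2: Alice is a Knave (lies)
  Then the count is NOT 1.
  If Grace = Knave, count = 1 = 1 → claim would be true, contradicts lie.
  If Grace = Knight, count = 2 ≠ 1 → lie confirmed ✓

Grace is a Knight.

Knight


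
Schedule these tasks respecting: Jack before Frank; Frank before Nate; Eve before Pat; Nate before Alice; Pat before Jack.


Constraints: Jack before Frank; Frank before Nate; Eve before Pat; Nate before Alice; Pat before Jack
Method: repeatedly schedule the remaining task that has no remaining task required before it.
  Step 1: remaining {Alice, Eve, Frank, Nate, Jack, Pat}; every task except Eve still has a predecessor pending → schedule Eve.
  Step 2: remaining {Alice, Frank, Nate, Jack, Pat}; every task except Pat still has a predecessor pending → schedule Pat.
  Step 3: remaining {Alice, Frank, Nate, Jack}; every task except Jack still has a predecessor pending → schedule Jack.
  Step 4: remaining {Alice, Frank, Nate}; every task except Frank still has a predecessor pending → schedule Frank.
  Step 5: remaining {Alice, Nate}; every task except Nate still has a predecessor pending → schedule Nate.
  Step 6: only Alice remains → schedule Alice.
Resulting order:

Eve → Pat → Jack → Frank → Nate → Alice


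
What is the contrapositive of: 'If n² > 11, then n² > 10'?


Original: If n² > 11, then n² > 10
Contrapositive: If ¬Q, then ¬P
Negate Q: not (n² > 10)
Negate P: not (n² > 11)

If not (n² > 10), then not (n² > 11).


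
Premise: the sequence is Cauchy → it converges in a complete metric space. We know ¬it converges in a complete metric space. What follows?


Modus tollens: P → Q, ¬Q ⊢ ¬P
P: the sequence is Cauchy
Q: it converges in a complete metric space
We have P → Q and Q is false.
By modus tollens, P must be false.

It is not the case that the sequence is Cauchy


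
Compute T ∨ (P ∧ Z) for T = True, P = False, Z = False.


T = True, P = False, Z = False
Step 1: P ∧ Z = False AND False = False
Step 2: T ∨ False = True OR False = True
AND evaluated first (higher precedence); then OR applied.

True


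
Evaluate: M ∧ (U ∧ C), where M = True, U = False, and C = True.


M = True, U = False, C = True
Step 1: U ∧ C = False AND True = False
Step 2: M ∧ False = True AND False = False
AND is true only when ALL operands are true.

False


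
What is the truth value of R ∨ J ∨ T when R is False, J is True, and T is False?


R = False, J = True, T = False
Step 1: R ∨ J = False OR True = True
Step 2: True ∨ T = True OR False = True
OR is true when at least one operand is true.

True


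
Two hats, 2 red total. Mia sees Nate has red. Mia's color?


Total red = 2, Nate = red
Red accounted for: 1
Remaining for Mia: 1
Mia's hat is red.

red


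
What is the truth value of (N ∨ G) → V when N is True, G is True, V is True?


N = True, G = True, V = True
Step 1: N ∨ G = True OR True = True
Step 2: (True) → V: false only when antecedent=True and V=False.
Result: True

True


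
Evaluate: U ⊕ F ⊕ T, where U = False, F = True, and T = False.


U = False, F = True, T = False
Step 1: U ⊕ F = False XOR True = True
Step 2: True ⊕ T = True XOR False = True
XOR is true when an odd number of operands are true.

True


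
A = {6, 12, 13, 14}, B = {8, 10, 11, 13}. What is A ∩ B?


A = {6, 12, 13, 14}
B = {8, 10, 11, 13}
Operation: intersection
Elements in both: 13

{13}


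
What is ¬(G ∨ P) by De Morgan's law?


De Morgan's law: ¬(P ∨ Q) ≡ ¬P ∧ ¬Q
¬(G ∨ P) = ¬G ∧ ¬P

¬G ∧ ¬P


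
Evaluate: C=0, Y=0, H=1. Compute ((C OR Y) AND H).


C OR Y = 0|0 = 0
0 AND 1 = 0

0


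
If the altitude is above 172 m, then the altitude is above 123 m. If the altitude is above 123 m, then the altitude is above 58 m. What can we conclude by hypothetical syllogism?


Hypothetical syllogism: P → Q, Q → R ⊢ P → R
Premise 1: the altitude is above 172 m → the altitude is above 123 m
Premise 2: the altitude is above 123 m → the altitude is above 58 m
Chain the implications: the middle term (the altitude is above 123 m) links the two.
Conclusion: If the altitude is above 172 m, then the altitude is above 58 m.

If the altitude is above 172 m, then the altitude is above 58 m.


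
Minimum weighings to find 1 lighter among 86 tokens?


Each weighing has 3 outcomes (left heavy / balance / right heavy), so k weighings distinguish at most 3^k cases; splitting into three near-equal groups achieves this.
Need 3^k ≥ 86: 3^4 = 81 < 86 ≤ 3^5 = 243
k = ⌈log₃(86)⌉ = 5

5


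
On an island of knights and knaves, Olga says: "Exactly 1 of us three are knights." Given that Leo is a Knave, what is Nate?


Olga claims exactly 1 knights among Olga, Leo, Nate.
Given: Leo is a Knave.

Case 1: Olga is a Knight (tells truth)
  Then exactly 1 of the three are knights.
  Counting Olga, Leo: 1 knight(s) so far. Need 0 more → Nate = Knave.
Case 2: Olga is a Knave (lies)
  Then the count is NOT 1.
  If Nate = Knight, count = 1 = 1 → claim would be true, contradicts lie.
  If Nate = Knave, count = 0 ≠ 1 → lie confirmed ✓

Nate is a Knave.

Knave


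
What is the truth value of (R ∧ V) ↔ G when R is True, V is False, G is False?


R = True, V = False, G = False
Step 1: R ∧ V = True AND False = False
Step 2: (False) ↔ G: true when both sides have same truth value.
Result: False ↔ False = True

True


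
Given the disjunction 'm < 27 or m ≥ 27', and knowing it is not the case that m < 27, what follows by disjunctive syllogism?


Disjunctive syllogism: P ∨ Q, ¬P ⊢ Q
Disjunction: m < 27 ∨ m ≥ 27
We know it is not the case that m < 27.
By disjunctive syllogism, the other disjunct must be true.

m ≥ 27


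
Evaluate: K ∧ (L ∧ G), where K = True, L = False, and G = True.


K = True, L = False, G = True
Step 1: L ∧ G = False AND True = False
Step 2: K ∧ False = True AND False = False
AND is true only when ALL operands are true.

False


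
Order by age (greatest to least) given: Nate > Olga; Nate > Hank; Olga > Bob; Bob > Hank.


Constraints: Nate > Olga; Nate > Hank; Olga > Bob; Bob > Hank
Method: at each step, the next-highest is the one remaining person who never appears on the smaller side of a constraint between remaining people.
  Step 1: remaining {Hank, Olga, Nate, Bob}; on the smaller side: {Hank, Olga, Bob} → Nate is next (Nate > Olga; Nate > Hank).
  Step 2: remaining {Hank, Olga, Bob}; on the smaller side: {Hank, Bob} → Olga is next (Olga > Bob).
  Step 3: remaining {Hank, Bob}; on the smaller side: {Hank} → Bob is next (Bob > Hank).
  Step 4: only Hank remains → lowest.
Final ranking (highest to lowest):

Nate > Olga > Bob > Hank


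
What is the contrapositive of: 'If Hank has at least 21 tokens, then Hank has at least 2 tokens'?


Original: If Hank has at least 21 tokens, then Hank has at least 2 tokens
Contrapositive: If ¬Q, then ¬P
Negate Q: not (Hank has at least 2 tokens)
Negate P: not (Hank has at least 21 tokens)

If not (Hank has at least 2 tokens), then not (Hank has at least 21 tokens).


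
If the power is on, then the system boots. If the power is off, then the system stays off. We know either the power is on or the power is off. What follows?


Constructive dilemma: (P → Q) ∧ (R → S), P ∨ R ⊢ Q ∨ S
Premise 1: the power is on → the system boots
Premise 2: the power is off → the system stays off
Premise 3: the power is on ∨ the power is off
Case 1: Assuming the power is on, then by Premise 1, the system boots.
Case 2: Assuming the power is off, then by Premise 2, the system stays off.
Since one of the power is on or the power is off must hold, we get the system boots or the system stays off.

The system boots or the system stays off.


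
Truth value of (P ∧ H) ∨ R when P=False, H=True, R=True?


P = False, H = True, R = True
Expression: (P ∧ H) ∨ R
Step 1: P ∧ H = False AND True = False
Step 2: (False) ∨ R = False OR True = True

True


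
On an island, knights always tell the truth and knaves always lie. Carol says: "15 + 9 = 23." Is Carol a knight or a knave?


Statement: "15 + 9 = 23."
Actual: 15 + 9 = 24
Claimed: 23
Statement is FALSE → Carol lies → Knave

Knave


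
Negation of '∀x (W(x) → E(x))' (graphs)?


Original: ∀x (W(x) → E(x))
Rule: ¬∀→∃, ¬∃→∀, negate predicate.
Negation: ∃x (W(x) ∧ ¬E(x))

∃x (W(x) ∧ ¬E(x))


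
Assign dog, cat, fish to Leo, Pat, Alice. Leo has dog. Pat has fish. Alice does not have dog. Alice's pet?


From clues:
  Pat → fish
  Leo → dog
By elimination, Alice gets the remaining.

cat


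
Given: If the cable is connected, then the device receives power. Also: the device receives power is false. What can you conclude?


Modus tollens: P → Q, ¬Q ⊢ ¬P
P: the cable is connected
Q: the device receives power
We have P → Q and Q is false.
By modus tollens, P must be false.

It is not the case that the cable is connected


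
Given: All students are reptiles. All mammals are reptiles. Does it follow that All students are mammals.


Premise 1: All students are reptiles.
Premise 2: All mammals are reptiles.
Conclusion: All students are mammals.
Fallacy: undistributed middle. reptiles is predicate in both.
Counterexample: students and mammals could be disjoint subsets of reptiles.

Invalid


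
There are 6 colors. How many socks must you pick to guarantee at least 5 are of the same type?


Pigeonhole: to guarantee k in one of n categories, need (k-1)×n + 1.
k = 5, n = 6
Minimum = (5-1) × 6 + 1 = 4 × 6 + 1

25


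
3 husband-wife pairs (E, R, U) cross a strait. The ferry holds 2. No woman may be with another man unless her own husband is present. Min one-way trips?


Label couples E, R, U (H = husband, W = wife).
Counting alone: 6 people, the ferry carries 2 and someone must bring it back, so each round trip nets at most +1 on the far side until the last crossing → at least 9 trips. The jealousy constraint makes 9 impossible; the shortest valid schedule has 11:
1. WE+WR →  (far: WE,WR; near: HE,HR,HU,WU)
2. WE ←       (far: WR; near: HE,HR,HU,WE,WU)
3. WE+WU →  (far: WE,WR,WU; near: HE,HR,HU)
4. WE ←       (far: WR,WU; near: HE,HR,HU,WE)
5. HR+HU →  (far: HR,WR,HU,WU; near: HE,WE)
6. HR+WR ←  (far: HU,WU; near: HE,WE,HR,WR)
7. HE+HR →  (far: HE,HR,HU,WU; near: WE,WR)
8. WU ←       (far: HE,HR,HU; near: WE,WR,WU)
9. WE+WR →  (far: HE,WE,HR,WR,HU; near: WU)
10. HU ←      (far: HE,WE,HR,WR; near: HU,WU)
11. HU+WU → (far: all six; near: empty)
In every state each wife is either with her husband or with no other man.
Minimum trips = 11

11


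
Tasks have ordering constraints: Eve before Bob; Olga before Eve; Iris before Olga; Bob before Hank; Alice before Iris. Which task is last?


Constraints: Eve before Bob; Olga before Eve; Iris before Olga; Bob before Hank; Alice before Iris
The last task can have nothing scheduled after it, so it must never appear on the left of a 'before'.
Tasks appearing before some other task: Eve, Olga, Iris, Bob, Alice.
The only task not in that list is Hank → it is last.

Hank


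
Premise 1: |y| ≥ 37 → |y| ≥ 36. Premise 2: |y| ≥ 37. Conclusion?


Modus ponens: P → Q, P ⊢ Q
P: |y| ≥ 37
Q: |y| ≥ 36
We have P → Q and P is true.
By modus ponens, Q must be true.

|y| ≥ 36


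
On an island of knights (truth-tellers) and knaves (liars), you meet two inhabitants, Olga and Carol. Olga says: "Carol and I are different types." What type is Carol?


Olga says: "Carol and I are different types."
Case 1: Olga is a Knight (truth-teller)
  Statement is true → they ARE different → Carol is a Knave
Case 2: Olga is a Knave (liar)
  Statement is false → they are NOT different → Carol is a Knave
In both cases, Carol is a Knave.

Knave


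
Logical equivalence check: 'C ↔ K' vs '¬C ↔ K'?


Expression 1: C ↔ K
Expression 2: ¬C ↔ K
Truth table (C K | Expr1 Expr2):
  T T |   T     F   ← differ
  T F |   F     T   ← differ
  F T |   F     T   ← differ
  F F |   T     F   ← differ
Counterexample: C=T, K=T gives Expr1 = T but Expr2 = F, so the expressions are NOT logically equivalent.

No


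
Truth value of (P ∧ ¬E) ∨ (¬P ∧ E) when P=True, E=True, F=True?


P = True, E = True, F = True
Expression: (P ∧ ¬E) ∨ (¬P ∧ E)
Step 1: ¬E = NOT True = False
Step 2: P ∧ ¬E = True AND False = False
Step 3: ¬P = NOT True = False
Step 4: ¬P ∧ E = False AND True = False
Step 5: (False) ∨ (False) = False OR False = False

False


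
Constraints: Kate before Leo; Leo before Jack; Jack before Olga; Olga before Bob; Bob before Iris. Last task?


Constraints: Kate before Leo; Leo before Jack; Jack before Olga; Olga before Bob; Bob before Iris
The last task can have nothing scheduled after it, so it must never appear on the left of a 'before'.
Tasks appearing before some other task: Kate, Leo, Jack, Olga, Bob.
The only task not in that list is Iris → it is last.

Iris


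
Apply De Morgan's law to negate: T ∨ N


De Morgan's law: ¬(P ∨ Q) ≡ ¬P ∧ ¬Q
¬(T ∨ N) = ¬T ∧ ¬N

¬T ∧ ¬N


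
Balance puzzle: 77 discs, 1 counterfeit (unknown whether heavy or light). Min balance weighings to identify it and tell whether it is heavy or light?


Let n = 77. 154 possibilities (n discs × lighter/heavier); each weighing has 3 outcomes.
Bound for k weighings: say the first weighing puts j discs on each pan. If it tips, the 2j weighed discs remain suspects (each with a known direction) and k-1 weighings give 3^(k-1) outcomes; 3^(k-1) is odd, so 2j ≤ 3^(k-1) - 1. If it balances, the n - 2j unweighed discs remain with direction unknown: 2(n - 2j) ≤ 3^(k-1) - 1 by the same parity argument. Adding, n ≤ (3^(k-1) - 1) + (3^(k-1) - 1)/2 = (3^k - 3)/2, and the classical three-group strategy achieves this (3 discs in 2 weighings, 12 in 3, 39 in 4, 120 in 5).
So we need the smallest k with (3^k - 3)/2 ≥ 77.
k = 4: (3^4 - 3)/2 = 39 < 77 ✗
k = 5: (3^5 - 3)/2 = 120 ≥ 77 ✓

5


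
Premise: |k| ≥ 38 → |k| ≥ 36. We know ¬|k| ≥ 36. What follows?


Modus tollens: P → Q, ¬Q ⊢ ¬P
P: |k| ≥ 38
Q: |k| ≥ 36
We have P → Q and Q is false.
By modus tollens, P must be false.

It is not the case that |k| ≥ 38


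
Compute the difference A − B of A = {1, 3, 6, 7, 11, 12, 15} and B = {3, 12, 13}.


A = {1, 3, 6, 7, 11, 12, 15}
B = {3, 12, 13}
Operation: difference A − B
In A but not B: 1, 6, 7, 11, 15

{1, 6, 7, 11, 15}


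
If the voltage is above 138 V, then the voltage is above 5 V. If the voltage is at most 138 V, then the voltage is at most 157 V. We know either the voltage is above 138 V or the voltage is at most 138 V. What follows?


Constructive dilemma: (P → Q) ∧ (R → S), P ∨ R ⊢ Q ∨ S
Premise 1: the voltage is above 138 V → the voltage is above 5 V
Premise 2: the voltage is at most 138 V → the voltage is at most 157 V
Premise 3: the voltage is above 138 V ∨ the voltage is at most 138 V
Case 1: Assuming the voltage is above 138 V, then by Premise 1, the voltage is above 5 V.
Case 2: Assuming the voltage is at most 138 V, then by Premise 2, the voltage is at most 157 V.
Since one of the voltage is above 138 V or the voltage is at most 138 V must hold, we get the voltage is above 5 V or the voltage is at most 157 V.

The voltage is above 5 V or the voltage is at most 157 V.


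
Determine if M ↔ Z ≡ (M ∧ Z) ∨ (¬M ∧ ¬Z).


Expression 1: M ↔ Z
Expression 2: (M ∧ Z) ∨ (¬M ∧ ¬Z)
Truth table (M Z | Expr1 Expr2):
  T T |   T     T
  T F |   F     F
  F T |   F     F
  F F |   T     T
All 4 rows agree, so the expressions are logically equivalent.

Yes


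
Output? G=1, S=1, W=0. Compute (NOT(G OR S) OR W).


G OR S = 1
NOT(1) = 0
0 OR 0 = 0

0


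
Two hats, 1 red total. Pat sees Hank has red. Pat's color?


Total red = 1, Hank = red
Red accounted for: 1
Remaining for Pat: 0
Pat's hat is blue.

blue


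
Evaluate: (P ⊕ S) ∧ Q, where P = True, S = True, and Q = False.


P = True, S = True, Q = False
Step 1: P ⊕ S = True XOR True = False
Step 2: False ∧ Q = False AND False = False
XOR true when exactly one of P,S is true; then AND with Q.

False


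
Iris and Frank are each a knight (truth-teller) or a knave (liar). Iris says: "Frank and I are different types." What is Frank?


Iris says: "Frank and I are different types."
Case 1: Iris is a Knight (truth-teller)
  Statement is true → they ARE different → Frank is a Knave
Case 2: Iris is a Knave (liar)
  Statement is false → they are NOT different → Frank is a Knave
In both cases, Frank is a Knave.

Knave


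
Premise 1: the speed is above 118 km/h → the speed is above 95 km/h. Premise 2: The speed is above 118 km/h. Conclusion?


Modus ponens: P → Q, P ⊢ Q
P: the speed is above 118 km/h
Q: the speed is above 95 km/h
We have P → Q and P is true.
By modus ponens, Q must be true.

The speed is above 95 km/h


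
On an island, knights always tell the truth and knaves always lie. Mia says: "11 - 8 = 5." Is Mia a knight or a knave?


Statement: "11 - 8 = 5."
Actual: 11 - 8 = 3
Claimed: 5
Statement is FALSE → Mia lies → Knave

Knave


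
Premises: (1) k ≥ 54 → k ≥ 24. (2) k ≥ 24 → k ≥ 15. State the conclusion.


Hypothetical syllogism: P → Q, Q → R ⊢ P → R
Premise 1: k ≥ 54 → k ≥ 24
Premise 2: k ≥ 24 → k ≥ 15
Chain the implications: the middle term (k ≥ 24) links the two.
Conclusion: If k ≥ 54, then k ≥ 15.

If k ≥ 54, then k ≥ 15.


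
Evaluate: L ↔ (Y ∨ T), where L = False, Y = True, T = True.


L = False, Y = True, T = True
Step 1: Y ∨ T = True OR True = True
Step 2: L ↔ (True): true when both sides have same truth value.
Result: False ↔ True = False

False


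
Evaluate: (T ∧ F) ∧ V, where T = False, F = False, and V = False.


T = False, F = False, V = False
Step 1: T ∧ F = False AND False = False
Step 2: False ∧ V = False AND False = False
AND is true only when ALL operands are true.

False


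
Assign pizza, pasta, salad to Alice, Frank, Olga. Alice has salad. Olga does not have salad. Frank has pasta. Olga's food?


From clues:
  Alice → salad
  Frank → pasta
By elimination, Olga gets the remaining.

pizza


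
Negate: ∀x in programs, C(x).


Original: ∀x C(x)
Rule: ¬∀→∃, ¬∃→∀, negate predicate.
Negation: ∃x ¬C(x)

∃x ¬C(x)


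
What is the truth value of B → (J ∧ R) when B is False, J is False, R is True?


B = False, J = False, R = True
Step 1: J ∧ R = False AND True = False
Step 2: B → (False): false only when B=True and consequent=False.
Result: True

True


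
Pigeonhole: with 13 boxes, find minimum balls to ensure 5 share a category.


Pigeonhole: to guarantee k in one of n categories, need (k-1)×n + 1.
k = 5, n = 13
Minimum = (5-1) × 13 + 1 = 4 × 13 + 1

53


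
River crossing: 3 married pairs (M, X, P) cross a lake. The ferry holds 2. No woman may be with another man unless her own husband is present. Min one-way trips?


Label couples M, X, P (H = husband, W = wife).
Counting alone: 6 people, the ferry carries 2 and someone must bring it back, so each round trip nets at most +1 on the far side until the last crossing → at least 9 trips. The jealousy constraint makes 9 impossible; the shortest valid schedule has 11:
1. WM+WX →  (far: WM,WX; near: HM,HX,HP,WP)
2. WM ←       (far: WX; near: HM,HX,HP,WM,WP)
3. WM+WP →  (far: WM,WX,WP; near: HM,HX,HP)
4. WM ←       (far: WX,WP; near: HM,HX,HP,WM)
5. HX+HP →  (far: HX,WX,HP,WP; near: HM,WM)
6. HX+WX ←  (far: HP,WP; near: HM,WM,HX,WX)
7. HM+HX →  (far: HM,HX,HP,WP; near: WM,WX)
8. WP ←       (far: HM,HX,HP; near: WM,WX,WP)
9. WM+WX →  (far: HM,WM,HX,WX,HP; near: WP)
10. HP ←      (far: HM,WM,HX,WX; near: HP,WP)
11. HP+WP → (far: all six; near: empty)
In every state each wife is either with her husband or with no other man.
Minimum trips = 11

11


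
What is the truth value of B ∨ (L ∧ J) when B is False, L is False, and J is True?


B = False, L = False, J = True
Step 1: L ∧ J = False AND True = False
Step 2: B ∨ False = False OR False = False
AND evaluated first (higher precedence); then OR applied.

False


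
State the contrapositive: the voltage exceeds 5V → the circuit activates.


Original: If the voltage exceeds 5V, then the circuit activates
Contrapositive: If ¬Q, then ¬P
Negate Q: not (the circuit activates)
Negate P: not (the voltage exceeds 5V)

If not (the circuit activates), then not (the voltage exceeds 5V).


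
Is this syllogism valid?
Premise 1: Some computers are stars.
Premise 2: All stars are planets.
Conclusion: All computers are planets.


Premise 1: Some computers are stars.
Premise 2: All stars are planets.
Conclusion: All computers are planets.
Fallacy: illicit minor. The minor term (computers) is distributed in the conclusion ('All computers ...') but undistributed in its premise ('Some computers are stars' doesn't cover all computers).
Only 'Some computers are planets' follows, not 'All'.

Invalid


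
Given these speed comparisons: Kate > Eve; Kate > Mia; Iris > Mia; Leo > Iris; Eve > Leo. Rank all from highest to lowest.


Constraints: Kate > Eve; Kate > Mia; Iris > Mia; Leo > Iris; Eve > Leo
Method: at each step, the next-highest is the one remaining person who never appears on the smaller side of a constraint between remaining people.
  Step 1: remaining {Mia, Kate, Iris, Eve, Leo}; on the smaller side: {Mia, Iris, Eve, Leo} → Kate is next (Kate > Eve; Kate > Mia).
  Step 2: remaining {Mia, Iris, Eve, Leo}; on the smaller side: {Mia, Iris, Leo} → Eve is next (Eve > Leo).
  Step 3: remaining {Mia, Iris, Leo}; on the smaller side: {Mia, Iris} → Leo is next (Leo > Iris).
  Step 4: remaining {Mia, Iris}; on the smaller side: {Mia} → Iris is next (Iris > Mia).
  Step 5: only Mia remains → lowest.
Final ranking (highest to lowest):

Kate > Eve > Leo > Iris > Mia


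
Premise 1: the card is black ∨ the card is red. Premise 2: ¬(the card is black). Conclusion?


Disjunctive syllogism: P ∨ Q, ¬P ⊢ Q
Disjunction: the card is black ∨ the card is red
We know it is not the case that the card is black.
By disjunctive syllogism, the other disjunct must be true.

The card is red


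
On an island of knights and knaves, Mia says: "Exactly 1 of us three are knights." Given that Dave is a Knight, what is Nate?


Mia claims exactly 1 knights among Mia, Dave, Nate.
Given: Dave is a Knight.

Case 1: Mia is a Knight (tells truth)
  Then exactly 1 of the three are knights.
  Counting Mia, Dave: 2 knight(s) so far. Need -1 more → impossible.
Case 2: Mia is a Knave (lies)
  Then the count is NOT 1.
  If Nate = Knave, count = 1 = 1 → claim would be true, contradicts lie.
  If Nate = Knight, count = 2 ≠ 1 → lie confirmed ✓

Nate is a Knight.

Knight


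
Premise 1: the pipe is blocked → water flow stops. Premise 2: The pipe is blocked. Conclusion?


Modus ponens: P → Q, P ⊢ Q
P: the pipe is blocked
Q: water flow stops
We have P → Q and P is true.
By modus ponens, Q must be true.

Water flow stops


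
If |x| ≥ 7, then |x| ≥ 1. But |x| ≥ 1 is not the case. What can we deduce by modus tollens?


Modus tollens: P → Q, ¬Q ⊢ ¬P
P: |x| ≥ 7
Q: |x| ≥ 1
We have P → Q and Q is false.
By modus tollens, P must be false.

It is not the case that |x| ≥ 7


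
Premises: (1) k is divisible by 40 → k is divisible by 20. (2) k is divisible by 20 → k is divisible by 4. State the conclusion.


Hypothetical syllogism: P → Q, Q → R ⊢ P → R
Premise 1: k is divisible by 40 → k is divisible by 20
Premise 2: k is divisible by 20 → k is divisible by 4
Chain the implications: the middle term (k is divisible by 20) links the two.
Conclusion: If k is divisible by 40, then k is divisible by 4.

If k is divisible by 40, then k is divisible by 4.


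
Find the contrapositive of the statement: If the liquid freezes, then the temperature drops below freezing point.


Original: If the liquid freezes, then the temperature drops below freezing point
Contrapositive: If ¬Q, then ¬P
Negate Q: not (the temperature drops below freezing point)
Negate P: not (the liquid freezes)

If not (the temperature drops below freezing point), then not (the liquid freezes).


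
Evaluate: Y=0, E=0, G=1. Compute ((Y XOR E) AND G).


Y XOR E = 0^0 = 0
0 AND 1 = 0

0


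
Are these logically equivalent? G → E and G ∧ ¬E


Expression 1: G → E
Expression 2: G ∧ ¬E
Truth table (G E | Expr1 Expr2):
  T T |   T     F   ← differ
  T F |   F     T   ← differ
  F T |   T     F   ← differ
  F F |   T     F   ← differ
Counterexample: G=T, E=T gives Expr1 = T but Expr2 = F, so the expressions are NOT logically equivalent.

No


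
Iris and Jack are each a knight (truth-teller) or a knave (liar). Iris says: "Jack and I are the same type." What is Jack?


Iris says: "Jack and I are the same type."
Case 1: Iris is a Knight (truth-teller)
  Statement is true → they ARE the same → Jack is also a Knight
Case 2: Iris is a Knave (liar)
  Statement is false → they are NOT the same → Jack is a Knight
In both cases, Jack is a Knight.

Knight


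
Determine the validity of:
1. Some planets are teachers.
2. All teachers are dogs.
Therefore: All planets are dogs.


Premise 1: Some planets are teachers.
Premise 2: All teachers are dogs.
Conclusion: All planets are dogs.
Fallacy: illicit minor. The minor term (planets) is distributed in the conclusion ('All planets ...') but undistributed in its premise ('Some planets are teachers' doesn't cover all planets).
Only 'Some planets are dogs' follows, not 'All'.

Invalid


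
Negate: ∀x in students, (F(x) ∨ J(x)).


Original: ∀x (F(x) ∨ J(x))
Rule: ¬∀→∃, ¬∃→∀, negate predicate.
Negation: ∃x (¬F(x) ∧ ¬J(x))

∃x (¬F(x) ∧ ¬J(x))


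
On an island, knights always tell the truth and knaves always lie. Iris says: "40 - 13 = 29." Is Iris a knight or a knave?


Statement: "40 - 13 = 29."
Actual: 40 - 13 = 27
Claimed: 29
Statement is FALSE → Iris lies → Knave

Knave


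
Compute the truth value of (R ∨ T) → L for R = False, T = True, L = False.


R = False, T = True, L = False
Step 1: R ∨ T = False OR True = True
Step 2: (True) → L: false only when antecedent=True and L=False.
Result: False

False


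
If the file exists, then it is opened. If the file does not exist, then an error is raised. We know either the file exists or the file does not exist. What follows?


Constructive dilemma: (P → Q) ∧ (R → S), P ∨ R ⊢ Q ∨ S
Premise 1: the file exists → it is opened
Premise 2: the file does not exist → an error is raised
Premise 3: the file exists ∨ the file does not exist
Case 1: Assuming the file exists, then by Premise 1, it is opened.
Case 2: Assuming the file does not exist, then by Premise 2, an error is raised.
Since one of the file exists or the file does not exist must hold, we get it is opened or an error is raised.

It is opened or an error is raised.


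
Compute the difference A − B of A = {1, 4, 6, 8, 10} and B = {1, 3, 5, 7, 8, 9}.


A = {1, 4, 6, 8, 10}
B = {1, 3, 5, 7, 8, 9}
Operation: difference A − B
In A but not B: 4, 6, 10

{4, 6, 10}


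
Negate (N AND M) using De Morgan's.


De Morgan's law: ¬(P ∧ Q) ≡ ¬P ∨ ¬Q
¬(N ∧ M) = ¬N ∨ ¬M

¬N ∨ ¬M


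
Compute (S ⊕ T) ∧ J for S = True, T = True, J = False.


S = True, T = True, J = False
Step 1: S ⊕ T = True XOR True = False
Step 2: False ∧ J = False AND False = False
XOR true when exactly one of S,T is true; then AND with J.

False


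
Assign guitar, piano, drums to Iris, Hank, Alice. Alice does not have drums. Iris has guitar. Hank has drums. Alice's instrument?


From clues:
  Iris → guitar
  Hank → drums
By elimination, Alice gets the remaining.

piano


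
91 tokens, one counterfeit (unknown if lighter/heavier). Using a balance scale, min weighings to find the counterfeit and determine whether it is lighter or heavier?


Let n = 91. 182 possibilities (n tokens × lighter/heavier); each weighing has 3 outcomes.
Bound for k weighings: say the first weighing puts j tokens on each pan. If it tips, the 2j weighed tokens remain suspects (each with a known direction) and k-1 weighings give 3^(k-1) outcomes; 3^(k-1) is odd, so 2j ≤ 3^(k-1) - 1. If it balances, the n - 2j unweighed tokens remain with direction unknown: 2(n - 2j) ≤ 3^(k-1) - 1 by the same parity argument. Adding, n ≤ (3^(k-1) - 1) + (3^(k-1) - 1)/2 = (3^k - 3)/2, and the classical three-group strategy achieves this (3 tokens in 2 weighings, 12 in 3, 39 in 4, 120 in 5).
So we need the smallest k with (3^k - 3)/2 ≥ 91.
k = 4: (3^4 - 3)/2 = 39 < 91 ✗
k = 5: (3^5 - 3)/2 = 120 ≥ 91 ✓

5


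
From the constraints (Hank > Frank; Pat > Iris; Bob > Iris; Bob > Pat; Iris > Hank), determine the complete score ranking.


Constraints: Hank > Frank; Pat > Iris; Bob > Iris; Bob > Pat; Iris > Hank
Method: at each step, the next-highest is the one remaining person who never appears on the smaller side of a constraint between remaining people.
  Step 1: remaining {Hank, Pat, Iris, Bob, Frank}; on the smaller side: {Hank, Pat, Iris, Frank} → Bob is next (Bob > Iris; Bob > Pat).
  Step 2: remaining {Hank, Pat, Iris, Frank}; on the smaller side: {Hank, Iris, Frank} → Pat is next (Pat > Iris).
  Step 3: remaining {Hank, Iris, Frank}; on the smaller side: {Hank, Frank} → Iris is next (Iris > Hank).
  Step 4: remaining {Hank, Frank}; on the smaller side: {Frank} → Hank is next (Hank > Frank).
  Step 5: only Frank remains → lowest.
Final ranking (highest to lowest):

Bob > Pat > Iris > Hank > Frank


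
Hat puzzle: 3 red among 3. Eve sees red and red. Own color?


Total red = 3, seen red = 2
Own red = 3 - 2 = 1
Eve's hat is red.

red


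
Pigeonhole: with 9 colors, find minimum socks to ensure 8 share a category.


Pigeonhole: to guarantee k in one of n categories, need (k-1)×n + 1.
k = 8, n = 9
Minimum = (8-1) × 9 + 1 = 7 × 9 + 1

64


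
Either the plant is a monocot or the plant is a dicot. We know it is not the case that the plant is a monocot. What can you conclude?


Disjunctive syllogism: P ∨ Q, ¬P ⊢ Q
Disjunction: the plant is a monocot ∨ the plant is a dicot
We know it is not the case that the plant is a monocot.
By disjunctive syllogism, the other disjunct must be true.

The plant is a dicot


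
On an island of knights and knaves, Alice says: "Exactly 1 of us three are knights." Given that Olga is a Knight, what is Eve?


Alice claims exactly 1 knights among Alice, Olga, Eve.
Given: Olga is a Knight.

Case 1: Alice is a Knight (tells truth)
  Then exactly 1 of the three are knights.
  Counting Alice, Olga: 2 knight(s) so far. Need -1 more → impossible.
Case 2: Alice is a Knave (lies)
  Then the count is NOT 1.
  If Eve = Knave, count = 1 = 1 → claim would be true, contradicts lie.
  If Eve = Knight, count = 2 ≠ 1 → lie confirmed ✓

Eve is a Knight.

Knight


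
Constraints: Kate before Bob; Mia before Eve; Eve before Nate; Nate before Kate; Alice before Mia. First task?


Constraints: Kate before Bob; Mia before Eve; Eve before Nate; Nate before Kate; Alice before Mia
The first task can have nothing scheduled before it, so it must never appear on the right of a 'before'.
Tasks appearing after some 'before': Bob, Eve, Nate, Kate, Mia.
The only task not in that list is Alice → it is first.

Alice


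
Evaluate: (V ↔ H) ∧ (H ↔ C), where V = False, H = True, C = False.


V = False, H = True, C = False
Step 1: V ↔ H is true when V and H have the same value. Result: False
Step 2: H ↔ C is true when H and C have the same value. Result: False
Step 3: False ∧ False = False

False


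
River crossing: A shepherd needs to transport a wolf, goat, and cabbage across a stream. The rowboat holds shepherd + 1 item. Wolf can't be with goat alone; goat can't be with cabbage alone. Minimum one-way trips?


1. shepherd+goat → 2. shepherd ← 3. shepherd+wolf → 4. shepherd+goat ← 5. shepherd+cabbage → 6. shepherd ← 7. shepherd+goat →
Minimum trips = 7

7


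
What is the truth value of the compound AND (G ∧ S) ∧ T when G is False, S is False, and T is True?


G = False, S = False, T = True
Step 1: G ∧ S = False AND False = False
Step 2: False ∧ T = False AND True = False
AND is true only when ALL operands are true.

False


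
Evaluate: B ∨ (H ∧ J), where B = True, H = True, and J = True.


B = True, H = True, J = True
Step 1: H ∧ J = True AND True = True
Step 2: B ∨ True = True OR True = True
AND evaluated first (higher precedence); then OR applied.

True


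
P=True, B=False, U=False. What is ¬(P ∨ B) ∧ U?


P = True, B = False, U = False
Expression: ¬(P ∨ B) ∧ U
Step 1: P ∨ B = True OR False = True
Step 2: ¬(P ∨ B) = NOT True = False
Step 3: (False) ∧ U = False AND False = False

False


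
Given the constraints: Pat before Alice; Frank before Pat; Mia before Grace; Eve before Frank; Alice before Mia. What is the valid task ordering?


Constraints: Pat before Alice; Frank before Pat; Mia before Grace; Eve before Frank; Alice before Mia
Method: repeatedly schedule the remaining task that has no remaining task required before it.
  Step 1: remaining {Grace, Alice, Pat, Frank, Eve, Mia}; every task except Eve still has a predecessor pending → schedule Eve.
  Step 2: remaining {Grace, Alice, Pat, Frank, Mia}; every task except Frank still has a predecessor pending → schedule Frank.
  Step 3: remaining {Grace, Alice, Pat, Mia}; every task except Pat still has a predecessor pending → schedule Pat.
  Step 4: remaining {Grace, Alice, Mia}; every task except Alice still has a predecessor pending → schedule Alice.
  Step 5: remaining {Grace, Mia}; every task except Mia still has a predecessor pending → schedule Mia.
  Step 6: only Grace remains → schedule Grace.
Resulting order:

Eve → Frank → Pat → Alice → Mia → Grace
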